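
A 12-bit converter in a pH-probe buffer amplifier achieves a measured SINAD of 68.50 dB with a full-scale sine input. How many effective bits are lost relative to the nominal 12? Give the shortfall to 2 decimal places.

0.91 bits

Effective bits = (68.50 − 1.76)/6.02 = 11.0864.
12 − 11.0864 = 0.91 bits below nominal.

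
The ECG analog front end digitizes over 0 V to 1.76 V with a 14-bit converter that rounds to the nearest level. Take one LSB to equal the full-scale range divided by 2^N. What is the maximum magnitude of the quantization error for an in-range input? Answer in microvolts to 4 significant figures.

Full-scale range = 1.76 V.
LSB = 1.76 V / 2^14 = 107.422 µV.
A rounding quantizer has |error| ≤ LSB/2 = 53.71 µV.

53.71 µV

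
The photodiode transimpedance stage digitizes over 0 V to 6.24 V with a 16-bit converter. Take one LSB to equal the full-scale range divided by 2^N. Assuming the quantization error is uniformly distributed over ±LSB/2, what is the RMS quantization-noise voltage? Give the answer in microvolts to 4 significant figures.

27.49 µV

Span = 6.24 V.
Step size = 6.24/65536 V = 95.2148 µV.
σ_q = LSB/√12 = 95.2148 µV/3.4641 = 27.49 µV.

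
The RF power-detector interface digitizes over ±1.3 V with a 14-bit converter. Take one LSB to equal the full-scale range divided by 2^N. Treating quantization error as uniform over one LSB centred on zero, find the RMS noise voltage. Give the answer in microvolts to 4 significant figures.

Full-scale range = 1.3 V − (-1.3 V) = 2.6 V.
One LSB is 2.6 V / 16384 = 158.691 µV.
For a uniform distribution on [−LSB/2, +LSB/2], V_rms = LSB/√12 = 158.691 µV/3.4641 = 45.81 µV.

45.81 µV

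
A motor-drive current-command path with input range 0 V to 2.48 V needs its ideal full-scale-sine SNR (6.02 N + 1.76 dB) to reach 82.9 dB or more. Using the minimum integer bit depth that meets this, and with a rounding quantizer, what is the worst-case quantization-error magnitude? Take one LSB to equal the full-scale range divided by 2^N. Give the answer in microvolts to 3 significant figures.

75.7 µV

Span = 2.48 V.
Required N = ⌈(82.9 − 1.76)/6.02⌉ = ⌈13.478⌉ = 14.
LSB = 2.48 V / 2^14 = 151.37 µV.
Max error for round-to-nearest is LSB/2 = 75.7 µV.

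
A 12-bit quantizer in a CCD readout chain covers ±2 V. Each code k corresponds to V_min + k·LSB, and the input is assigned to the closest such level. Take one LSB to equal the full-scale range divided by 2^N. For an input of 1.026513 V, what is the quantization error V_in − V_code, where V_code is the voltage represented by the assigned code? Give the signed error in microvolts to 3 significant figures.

+146 µV

Span: 2 V − (-2 V) = 4 V. LSB = 4 V / 2^12 ≈ 0.9766 mV.
(1.026513 − (-2)) / LSB = 3.026513 × 4096/4 = 3099.1493. Nearest integer: k = 3099.
Reconstructed level: -2 + 3099 × 4/4096 V = 1.026367188 V.
Error = V_in − V_code = 1.026513 − (1.026367188) = +146 µV.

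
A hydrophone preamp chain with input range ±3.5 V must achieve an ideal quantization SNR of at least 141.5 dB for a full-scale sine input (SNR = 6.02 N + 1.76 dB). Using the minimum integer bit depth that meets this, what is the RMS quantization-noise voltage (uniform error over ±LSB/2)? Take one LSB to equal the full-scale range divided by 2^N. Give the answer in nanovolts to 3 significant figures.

120 nV

Full-scale range = 3.5 V − (-3.5 V) = 7 V.
Solving 6.02 N ≥ 141.5 − 1.76: N ≥ 23.213. Round up → N = 24.
One LSB is 7 V / 16777216 = 417.23 nV.
RMS noise = LSB/√12 = 120 nV.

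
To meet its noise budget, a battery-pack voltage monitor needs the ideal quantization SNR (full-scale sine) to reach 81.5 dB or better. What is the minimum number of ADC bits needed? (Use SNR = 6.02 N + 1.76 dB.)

14 bits

6.02 N + 1.76 ≥ 81.5 gives N ≥ 13.246, so the minimum integer is 14.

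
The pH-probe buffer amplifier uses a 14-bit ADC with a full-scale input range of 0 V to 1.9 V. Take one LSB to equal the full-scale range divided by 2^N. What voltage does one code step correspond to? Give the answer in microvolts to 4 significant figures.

Full-scale range = 1.9 V.
There are 2^14 = 16384 steps.
LSB = 1.9 V / 2^14 = 116.0 µV.

116.0 µV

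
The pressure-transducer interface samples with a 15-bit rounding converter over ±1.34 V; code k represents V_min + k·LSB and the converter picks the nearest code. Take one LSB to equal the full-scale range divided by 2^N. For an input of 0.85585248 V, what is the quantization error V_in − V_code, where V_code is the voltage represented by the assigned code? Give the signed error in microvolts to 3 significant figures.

Range = 1.34 − (-1.34) = 2.68 V. LSB = 2.68 V / 2^15 ≈ 81.79 µV.
Position in LSBs: (0.85585248 − (-1.34)) × 32768/2.68 = 26848.3933; rounding gives k = 26848.
V_code = V_min + k × range/2^15 = -1.34 + 26848 × 2.68/32768 = 0.85582031250 V.
Error = V_in − V_code = 0.85585248 − (0.85582031250) = +32.2 µV.

+32.2 µV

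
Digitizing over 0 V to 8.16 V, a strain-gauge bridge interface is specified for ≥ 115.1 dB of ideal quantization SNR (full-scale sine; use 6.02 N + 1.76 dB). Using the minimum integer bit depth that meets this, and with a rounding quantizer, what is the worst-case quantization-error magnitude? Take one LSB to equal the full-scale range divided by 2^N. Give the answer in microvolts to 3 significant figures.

V_FS = 8.16 V.
N ≥ (115.1 − 1.76)/6.02 = 18.827 → N_min = 19.
One LSB is 8.16 V / 524288 = 15.564 µV.
|e|_max = LSB/2 = 7.78 µV.

7.78 µV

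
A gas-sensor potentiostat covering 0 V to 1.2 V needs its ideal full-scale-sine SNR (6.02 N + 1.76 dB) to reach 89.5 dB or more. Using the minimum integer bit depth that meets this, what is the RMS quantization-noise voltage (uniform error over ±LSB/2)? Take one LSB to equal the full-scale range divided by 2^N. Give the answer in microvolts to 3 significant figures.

Span = 1.2 V.
Solving 6.02 N ≥ 89.5 − 1.76: N ≥ 14.575. Round up → N = 15.
Step size = 1.2/32768 V = 36.621 µV.
σ_q = LSB/√12 = 36.621 µV/3.4641 = 10.6 µV.

10.6 µV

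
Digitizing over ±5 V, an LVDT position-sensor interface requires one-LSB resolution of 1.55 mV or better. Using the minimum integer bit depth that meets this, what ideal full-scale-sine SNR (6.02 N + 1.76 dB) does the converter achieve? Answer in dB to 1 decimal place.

80.0 dB

The full-scale span is 5 − (-5) = 10 V.
10 V / 1.55 mV = 6452. Since 2^12 = 4096 and 2^13 = 8192, N = 13.
SNR = 6.02 × 13 + 1.76 = 80.02 dB.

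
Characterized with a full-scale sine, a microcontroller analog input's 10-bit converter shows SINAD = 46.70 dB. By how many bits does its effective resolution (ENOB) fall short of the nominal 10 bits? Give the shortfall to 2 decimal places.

2.53 bits

ENOB = (SINAD − 1.76)/6.02 = (46.70 − 1.76)/6.02 = 7.4651 bits.
10 − 7.4651 = 2.53 bits below nominal.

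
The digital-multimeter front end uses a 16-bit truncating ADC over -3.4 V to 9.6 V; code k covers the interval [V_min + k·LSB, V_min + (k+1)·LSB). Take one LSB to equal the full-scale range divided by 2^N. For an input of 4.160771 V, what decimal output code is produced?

38115

Span: 9.6 V − (-3.4 V) = 13 V. LSB = 13 V / 2^16 ≈ 198.4 µV.
code = ⌊(V_in − V_min)/LSB⌋ = ⌊(V_in − V_min) × 2^16 / range⌋
     = ⌊(4.160771 − (-3.4)) × 65536 / 13⌋ = ⌊7.560771 × 65536/13⌋
     = ⌊38115.591⌋ = 38115.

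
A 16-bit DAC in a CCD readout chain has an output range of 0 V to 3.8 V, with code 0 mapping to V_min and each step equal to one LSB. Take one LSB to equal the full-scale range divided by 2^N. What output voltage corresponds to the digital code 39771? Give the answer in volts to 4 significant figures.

Full-scale range = 3.8 V. LSB = 3.8 V / 2^16.
V_out = 0 + 39771 × (3.8/65536) V
      = 0 + 2.30606 = 2.30606 V.

2.306 V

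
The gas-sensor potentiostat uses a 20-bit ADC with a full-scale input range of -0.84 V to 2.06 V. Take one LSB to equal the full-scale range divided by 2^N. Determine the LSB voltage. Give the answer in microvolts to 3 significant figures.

2.77 µV

Span: 2.06 V − (-0.84 V) = 2.9 V.
Number of codes = 2^20 = 1048576.
One LSB is 2.9 V / 1048576 = 2.77 µV.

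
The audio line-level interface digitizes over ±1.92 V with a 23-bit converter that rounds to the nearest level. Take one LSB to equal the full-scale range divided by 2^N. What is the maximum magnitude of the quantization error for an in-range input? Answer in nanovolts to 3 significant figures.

229 nV

Full-scale range = 1.92 V − (-1.92 V) = 3.84 V.
LSB = 3.84 V ÷ 2^23 = 3.84/8388608 V = 457.76 nV.
A rounding quantizer has |error| ≤ LSB/2 = 229 nV.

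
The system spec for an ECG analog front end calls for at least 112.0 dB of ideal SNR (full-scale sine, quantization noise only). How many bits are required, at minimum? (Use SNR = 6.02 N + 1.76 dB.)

19 bits

Required N = ⌈(112.0 − 1.76)/6.02⌉ = ⌈18.312⌉ = 19.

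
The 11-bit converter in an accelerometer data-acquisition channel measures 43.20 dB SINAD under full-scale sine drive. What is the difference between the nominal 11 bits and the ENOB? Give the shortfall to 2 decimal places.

N_eff = (43.20 − 1.76)/6.02 = 6.8837 bits.
Lost resolution: 11 − 6.8837 = 4.1163 bits.

4.12 bits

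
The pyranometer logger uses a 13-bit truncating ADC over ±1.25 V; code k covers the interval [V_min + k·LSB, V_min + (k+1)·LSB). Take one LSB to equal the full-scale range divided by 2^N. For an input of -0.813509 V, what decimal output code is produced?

Range = 1.25 − (-1.25) = 2.5 V. LSB = 2.5 V / 2^13 ≈ 305.2 µV.
(V_in − V_min) × 2^13/range = (-0.813509 − (-1.25)) × 8192/2.5 = 1430.294.
Floor → code = 1430.

1430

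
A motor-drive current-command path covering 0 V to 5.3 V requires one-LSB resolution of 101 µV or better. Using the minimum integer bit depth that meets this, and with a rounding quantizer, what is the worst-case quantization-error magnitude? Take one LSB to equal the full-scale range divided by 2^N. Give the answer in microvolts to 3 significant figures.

40.4 µV

Span = 5.3 V.
Levels needed ≥ 5.3/101 µV = 52480. 2^16 = 65536 suffices, so N_min = 16.
LSB = 5.3 V / 2^16 = 80.872 µV.
Max error for round-to-nearest is LSB/2 = 40.4 µV.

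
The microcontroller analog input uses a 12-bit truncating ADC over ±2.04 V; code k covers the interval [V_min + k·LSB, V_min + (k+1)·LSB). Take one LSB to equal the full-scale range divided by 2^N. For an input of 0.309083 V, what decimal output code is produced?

2358

The full-scale span is 2.04 − (-2.04) = 4.08 V. LSB = 4.08 V / 2^12 ≈ 0.9961 mV.
(V_in − V_min) × 2^12/range = (0.309083 − (-2.04)) × 4096/4.08 = 2358.295.
Floor → code = 2358.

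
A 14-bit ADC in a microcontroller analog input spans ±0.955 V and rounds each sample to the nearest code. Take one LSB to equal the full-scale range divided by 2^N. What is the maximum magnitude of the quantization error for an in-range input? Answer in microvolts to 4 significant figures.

58.29 µV

Full-scale range = 0.955 V − (-0.955 V) = 1.91 V.
LSB = 1.91 V / 2^14 = 116.577 µV.
Worst-case error for round-to-nearest is half an LSB: 58.29 µV.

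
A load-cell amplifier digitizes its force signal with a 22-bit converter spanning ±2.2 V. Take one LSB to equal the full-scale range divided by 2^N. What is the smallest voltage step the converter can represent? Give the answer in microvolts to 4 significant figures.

Span: 2.2 V − (-2.2 V) = 4.4 V.
Number of codes = 2^22 = 4194304.
LSB = 4.4 V ÷ 2^22 = 4.4/4194304 V = 1.049 µV.

1.049 µV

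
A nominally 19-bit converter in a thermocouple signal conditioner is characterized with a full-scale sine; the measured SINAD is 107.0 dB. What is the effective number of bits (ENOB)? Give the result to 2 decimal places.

ENOB = (107.0 − 1.76)/6.02 = 17.4817 bits.

17.48 bits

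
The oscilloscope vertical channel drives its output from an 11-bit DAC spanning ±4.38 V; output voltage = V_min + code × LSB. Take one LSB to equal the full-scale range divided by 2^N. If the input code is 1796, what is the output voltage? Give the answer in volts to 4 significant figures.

Full-scale range = 4.38 V − (-4.38 V) = 8.76 V. LSB = 8.76 V / 2^11.
V_out = -4.38 + 1796 × (8.76/2048) V
      = -4.38 V + 7.68211 V = 3.30211 V.

3.302 V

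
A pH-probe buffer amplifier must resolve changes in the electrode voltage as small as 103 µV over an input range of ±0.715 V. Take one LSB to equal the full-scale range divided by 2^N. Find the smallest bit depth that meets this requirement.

Range = 0.715 − (-0.715) = 1.43 V.
Need 2^N ≥ 1.43 V / 103 µV = 13880 → N_min = 14.

14 bits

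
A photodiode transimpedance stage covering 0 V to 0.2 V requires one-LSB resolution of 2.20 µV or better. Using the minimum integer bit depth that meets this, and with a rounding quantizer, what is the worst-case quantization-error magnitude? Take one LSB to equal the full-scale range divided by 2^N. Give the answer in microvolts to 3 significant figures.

0.763 µV

Full-scale range = 0.2 V.
Need 2^N ≥ 0.2 V / 2.20 µV = 90910 → N_min = 17.
One LSB is 0.2 V / 131072 = 1.5259 µV.
Half an LSB is 0.763 µV.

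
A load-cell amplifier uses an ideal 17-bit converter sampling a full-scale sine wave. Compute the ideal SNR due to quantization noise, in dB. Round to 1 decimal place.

104.1 dB

6.02(17) + 1.76 = 102.34 + 1.76 = 104.10 dB.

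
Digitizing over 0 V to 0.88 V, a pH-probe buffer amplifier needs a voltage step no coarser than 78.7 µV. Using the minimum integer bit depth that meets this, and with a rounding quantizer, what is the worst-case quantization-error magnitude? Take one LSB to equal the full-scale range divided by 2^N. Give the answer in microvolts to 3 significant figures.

26.9 µV

Full-scale range = 0.88 V.
0.88 V / 78.7 µV = 11180. Since 2^13 = 8192 and 2^14 = 16384, N = 14.
LSB = 0.88 V ÷ 2^14 = 0.88/16384 V = 53.711 µV.
Max error for round-to-nearest is LSB/2 = 26.9 µV.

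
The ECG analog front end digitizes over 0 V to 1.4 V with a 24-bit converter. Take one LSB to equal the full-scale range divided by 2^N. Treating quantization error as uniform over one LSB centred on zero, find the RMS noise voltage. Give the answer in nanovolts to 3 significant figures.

24.1 nV

V_FS = 1.4 V.
LSB = 1.4 V ÷ 2^24 = 1.4/16777216 V = 83.447 nV.
RMS of a uniform error over width LSB is LSB/√12 = 24.1 nV.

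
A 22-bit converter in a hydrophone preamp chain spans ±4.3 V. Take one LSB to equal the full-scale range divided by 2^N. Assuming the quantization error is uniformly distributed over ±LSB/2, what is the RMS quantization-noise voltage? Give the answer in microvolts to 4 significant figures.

Span: 4.3 V − (-4.3 V) = 8.6 V.
One LSB is 8.6 V / 4194304 = 2.05040 µV.
V_rms = LSB/√12 = 2.05040 µV / √12 = 0.5919 µV.

0.5919 µV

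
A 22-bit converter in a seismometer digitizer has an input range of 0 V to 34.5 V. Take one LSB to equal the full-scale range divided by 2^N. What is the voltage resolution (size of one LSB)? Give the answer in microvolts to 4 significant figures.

V_FS = 34.5 V.
2^22 = 4194304 levels.
LSB = 34.5 V / 2^22 = 8.225 µV.

8.225 µV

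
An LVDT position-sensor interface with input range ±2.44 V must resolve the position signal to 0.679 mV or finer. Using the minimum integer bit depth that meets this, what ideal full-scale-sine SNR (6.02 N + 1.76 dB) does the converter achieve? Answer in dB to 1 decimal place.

80.0 dB

Full-scale range = 2.44 V − (-2.44 V) = 4.88 V.
Need 2^N ≥ 4.88 V / 0.679 mV = 7187 → N_min = 13.
6.02(13) + 1.76 = 80.02 dB.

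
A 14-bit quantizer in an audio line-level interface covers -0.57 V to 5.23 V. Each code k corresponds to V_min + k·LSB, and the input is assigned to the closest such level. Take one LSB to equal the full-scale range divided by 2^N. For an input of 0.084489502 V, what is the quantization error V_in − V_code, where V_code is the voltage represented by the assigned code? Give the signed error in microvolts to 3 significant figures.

−63.7 µV

The full-scale span is 5.23 − (-0.57) = 5.8 V. LSB = 5.8 V / 2^14 ≈ 354.0 µV.
Position in LSBs: (0.084489502 − (-0.57)) × 16384/5.8 = 1848.8200; rounding gives k = 1849.
V_code = -0.57 + (1849/16384) × 5.8 = 0.084553222656 V.
Error = V_in − V_code = 0.084489502 − (0.084553222656) = −63.7 µV.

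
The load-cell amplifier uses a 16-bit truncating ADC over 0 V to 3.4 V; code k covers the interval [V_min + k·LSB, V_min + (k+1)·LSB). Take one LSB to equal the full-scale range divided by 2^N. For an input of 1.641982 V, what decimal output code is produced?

V_FS = 3.4 V. LSB = 3.4 V / 2^16 ≈ 51.88 µV.
code = ⌊(V_in − V_min)/LSB⌋ = ⌊(V_in − V_min) × 2^16 / range⌋
     = ⌊(1.641982 − (0)) × 65536 / 3.4⌋ = ⌊1.641982 × 65536/3.4⌋
     = ⌊31649.686⌋ = 31649.

31649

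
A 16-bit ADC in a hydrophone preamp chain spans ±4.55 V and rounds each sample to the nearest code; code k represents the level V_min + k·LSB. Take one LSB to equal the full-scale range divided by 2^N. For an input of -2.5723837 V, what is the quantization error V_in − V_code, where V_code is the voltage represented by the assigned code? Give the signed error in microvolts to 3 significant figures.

+43.7 µV

Range = 4.55 − (-4.55) = 9.1 V. LSB = 9.1 V / 2^16 ≈ 138.9 µV.
(-2.5723837 − (-4.55)) / LSB = 1.9776163 × 65536/9.1 = 14242.3145. Nearest integer: k = 14242.
V_code = -4.55 + (14242/65536) × 9.1 = -2.5724273682 V.
V_in − V_code = -2.5723837 − (-2.5724273682) = +43.7 µV.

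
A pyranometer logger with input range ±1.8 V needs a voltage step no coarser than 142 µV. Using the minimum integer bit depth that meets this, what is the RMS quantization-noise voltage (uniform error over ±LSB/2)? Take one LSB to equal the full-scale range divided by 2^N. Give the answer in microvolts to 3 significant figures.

Span: 1.8 V − (-1.8 V) = 3.6 V.
3.6 V / 142 µV = 25350. Since 2^14 = 16384 and 2^15 = 32768, N = 15.
LSB = 3.6 V / 2^15 = 109.86 µV.
σ_q = LSB/√12 = 109.86 µV/3.4641 = 31.7 µV.

31.7 µV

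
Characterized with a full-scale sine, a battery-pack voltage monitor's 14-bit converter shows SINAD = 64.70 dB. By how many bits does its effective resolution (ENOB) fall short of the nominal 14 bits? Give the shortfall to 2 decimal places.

3.54 bits

ENOB = (SINAD − 1.76)/6.02 = (64.70 − 1.76)/6.02 = 10.4551 bits.
Shortfall = 14 − 10.4551 = 3.5449 bits.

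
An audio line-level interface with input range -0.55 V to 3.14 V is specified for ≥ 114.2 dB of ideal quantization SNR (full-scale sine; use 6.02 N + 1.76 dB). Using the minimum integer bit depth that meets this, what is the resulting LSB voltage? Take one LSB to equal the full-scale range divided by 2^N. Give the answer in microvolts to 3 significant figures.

Range = 3.14 − (-0.55) = 3.69 V.
N ≥ (114.2 − 1.76)/6.02 = 18.678 → N_min = 19.
LSB = 3.69 V ÷ 2^19 = 3.69/524288 V = 7.04 µV.

7.04 µV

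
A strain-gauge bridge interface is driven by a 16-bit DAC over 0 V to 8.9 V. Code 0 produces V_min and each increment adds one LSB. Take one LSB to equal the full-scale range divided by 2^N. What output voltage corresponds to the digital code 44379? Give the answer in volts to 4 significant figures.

V_FS = 8.9 V. LSB = 8.9 V / 2^16.
Output = V_min + (44379/65536) × range = 0 + 0.677170 × 8.9 V
      = 0 V + 6.02681 V = 6.02681 V.

6.027 V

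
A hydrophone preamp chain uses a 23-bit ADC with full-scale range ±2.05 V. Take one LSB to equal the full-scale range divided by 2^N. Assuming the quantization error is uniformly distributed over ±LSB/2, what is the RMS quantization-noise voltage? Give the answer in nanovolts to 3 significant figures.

Range = 2.05 − (-2.05) = 4.1 V.
Step size = 4.1/8388608 V = 488.76 nV.
RMS of a uniform error over width LSB is LSB/√12 = 141 nV.

141 nV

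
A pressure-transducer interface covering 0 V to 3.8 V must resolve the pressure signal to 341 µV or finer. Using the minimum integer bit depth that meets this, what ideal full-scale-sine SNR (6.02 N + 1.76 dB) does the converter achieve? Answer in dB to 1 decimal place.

86.0 dB

Range is 3.8 V.
Need 2^N ≥ 3.8 V / 341 µV = 11140 → N_min = 14.
SNR = 6.02 × 14 + 1.76 = 86.04 dB.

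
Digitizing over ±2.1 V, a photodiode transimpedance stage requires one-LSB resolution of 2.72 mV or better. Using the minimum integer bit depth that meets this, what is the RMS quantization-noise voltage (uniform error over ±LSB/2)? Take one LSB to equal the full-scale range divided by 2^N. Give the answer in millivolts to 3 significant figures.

Full-scale range = 2.1 V − (-2.1 V) = 4.2 V.
4.2 V / 2.72 mV = 1544. Since 2^10 = 1024 and 2^11 = 2048, N = 11.
Step size = 4.2/2048 V = 2.0508 mV.
V_rms = LSB/√12 = 0.592 mV.

0.592 mV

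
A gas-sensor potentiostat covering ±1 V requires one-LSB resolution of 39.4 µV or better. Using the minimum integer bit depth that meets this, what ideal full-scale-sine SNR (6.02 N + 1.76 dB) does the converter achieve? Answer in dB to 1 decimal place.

Span: 1 V − (-1 V) = 2 V.
Levels needed ≥ 2/39.4 µV = 50760. 2^16 = 65536 suffices, so N_min = 16.
SNR = 6.02 × 16 + 1.76 = 98.08 dB.

98.1 dB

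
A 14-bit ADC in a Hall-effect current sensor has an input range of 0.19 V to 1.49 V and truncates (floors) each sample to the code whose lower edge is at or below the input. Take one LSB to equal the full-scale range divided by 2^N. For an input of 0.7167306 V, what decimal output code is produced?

6638

Span: 1.49 V − (0.19 V) = 1.3 V. LSB = 1.3 V / 2^14 ≈ 79.35 µV.
(V_in − V_min) × 2^14/range = (0.7167306 − (0.19)) × 16384/1.3 = 6638.426.
Floor → code = 6638.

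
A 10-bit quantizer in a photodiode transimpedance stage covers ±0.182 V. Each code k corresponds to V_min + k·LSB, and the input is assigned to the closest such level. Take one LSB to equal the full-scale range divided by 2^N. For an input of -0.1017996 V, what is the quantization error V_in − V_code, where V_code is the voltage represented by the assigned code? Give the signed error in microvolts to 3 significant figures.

−136 µV

Full-scale range = 0.182 V − (-0.182 V) = 0.364 V. LSB = 0.364 V / 2^10 ≈ 355.5 µV.
(V_in − V_min)/LSB = (-0.1017996 − (-0.182)) × 1024/0.364 = 225.6187 → nearest code k = 226.
V_code = -0.182 + (226/1024) × 0.364 = -0.1016640625 V.
Error = V_in − V_code = -0.1017996 − (-0.1016640625) = −136 µV.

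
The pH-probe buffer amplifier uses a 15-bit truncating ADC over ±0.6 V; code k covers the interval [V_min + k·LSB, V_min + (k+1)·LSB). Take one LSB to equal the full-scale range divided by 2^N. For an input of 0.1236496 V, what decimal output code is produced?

Full-scale range = 0.6 V − (-0.6 V) = 1.2 V. LSB = 1.2 V / 2^15 ≈ 36.62 µV.
(V_in − V_min) × 2^15/range = (0.1236496 − (-0.6)) × 32768/1.2 = 19760.458.
Floor → code = 19760.

19760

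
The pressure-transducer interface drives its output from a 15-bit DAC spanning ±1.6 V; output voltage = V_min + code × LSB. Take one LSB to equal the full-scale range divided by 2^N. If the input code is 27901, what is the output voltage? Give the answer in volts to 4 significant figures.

1.125 V

Span: 1.6 V − (-1.6 V) = 3.2 V. LSB = 3.2 V / 2^15.
Output = V_min + (27901/32768) × range = -1.6 + 0.851471 × 3.2 V
      = -1.6 + 2.72471 = 1.12471 V.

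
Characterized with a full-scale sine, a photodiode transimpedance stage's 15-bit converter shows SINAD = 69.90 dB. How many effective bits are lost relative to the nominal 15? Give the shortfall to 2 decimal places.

3.68 bits

ENOB = (SINAD − 1.76)/6.02 = (69.90 − 1.76)/6.02 = 11.3189 bits.
15 − 11.3189 = 3.68 bits below nominal.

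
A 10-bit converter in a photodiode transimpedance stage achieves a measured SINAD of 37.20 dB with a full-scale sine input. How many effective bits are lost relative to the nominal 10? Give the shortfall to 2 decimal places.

4.11 bits

ENOB = (SINAD − 1.76)/6.02 = (37.20 − 1.76)/6.02 = 5.8870 bits.
10 − 5.8870 = 4.11 bits below nominal.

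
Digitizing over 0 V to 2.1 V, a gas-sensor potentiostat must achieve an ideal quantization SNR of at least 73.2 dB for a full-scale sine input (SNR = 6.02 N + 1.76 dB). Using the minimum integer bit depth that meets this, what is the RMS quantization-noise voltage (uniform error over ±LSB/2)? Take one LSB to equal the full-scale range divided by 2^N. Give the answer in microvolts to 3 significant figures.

Full-scale range = 2.1 V.
N ≥ (73.2 − 1.76)/6.02 = 11.867 → N_min = 12.
One LSB is 2.1 V / 4096 = 0.51270 mV.
V_rms = LSB/√12 = 148 µV.

148 µV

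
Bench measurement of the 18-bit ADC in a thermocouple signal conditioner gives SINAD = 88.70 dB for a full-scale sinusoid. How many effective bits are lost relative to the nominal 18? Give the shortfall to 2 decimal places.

Effective bits = (88.70 − 1.76)/6.02 = 14.4419.
Shortfall = 18 − 14.4419 = 3.5581 bits.

3.56 bits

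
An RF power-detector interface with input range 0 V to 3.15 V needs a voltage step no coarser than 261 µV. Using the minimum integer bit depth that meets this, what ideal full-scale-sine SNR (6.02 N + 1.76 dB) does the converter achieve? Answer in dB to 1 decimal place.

86.0 dB

Span = 3.15 V.
Required number of levels: 3.15/261 µV = 12069; smallest N with 2^N ≥ that is 14.
6.02(14) + 1.76 = 86.04 dB.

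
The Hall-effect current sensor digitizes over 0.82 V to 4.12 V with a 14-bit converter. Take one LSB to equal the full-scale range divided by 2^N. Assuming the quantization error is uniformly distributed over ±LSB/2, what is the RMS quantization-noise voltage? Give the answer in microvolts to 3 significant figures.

58.1 µV

The full-scale span is 4.12 − (0.82) = 3.3 V.
Step size = 3.3/16384 V = 201.42 µV.
For a uniform distribution on [−LSB/2, +LSB/2], V_rms = LSB/√12 = 201.42 µV/3.4641 = 58.1 µV.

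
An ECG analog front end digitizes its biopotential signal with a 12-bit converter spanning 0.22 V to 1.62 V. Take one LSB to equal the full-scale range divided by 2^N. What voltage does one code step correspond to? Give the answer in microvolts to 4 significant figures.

341.8 µV

Full-scale range = 1.62 V − (0.22 V) = 1.4 V.
There are 2^12 = 4096 steps.
LSB = 1.4 V / 2^12 = 341.8 µV.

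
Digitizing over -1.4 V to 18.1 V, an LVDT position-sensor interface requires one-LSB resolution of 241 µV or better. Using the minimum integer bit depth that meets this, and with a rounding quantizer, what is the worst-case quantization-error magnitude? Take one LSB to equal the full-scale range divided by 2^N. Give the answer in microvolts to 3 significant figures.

74.4 µV

Full-scale range = 18.1 V − (-1.4 V) = 19.5 V.
19.5 V / 241 µV = 80910. Since 2^16 = 65536 and 2^17 = 131072, N = 17.
LSB = 19.5 V / 2^17 = 148.77 µV.
Half an LSB is 74.4 µV.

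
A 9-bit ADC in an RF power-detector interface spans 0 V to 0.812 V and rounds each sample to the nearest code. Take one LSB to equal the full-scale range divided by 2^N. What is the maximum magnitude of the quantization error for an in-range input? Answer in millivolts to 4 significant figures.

Range is 0.812 V.
LSB = 0.812 V ÷ 2^9 = 0.812/512 V = 1.58594 mV.
|e|_max = LSB/2 = 0.7930 mV.

0.7930 mV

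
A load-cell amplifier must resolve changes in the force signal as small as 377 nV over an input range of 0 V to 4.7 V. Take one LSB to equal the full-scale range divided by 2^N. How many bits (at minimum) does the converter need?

24 bits

V_FS = 4.7 V.
4.7 V / 377 nV = 1.247e7. Since 2^23 = 8388608 and 2^24 = 16777216, N = 24.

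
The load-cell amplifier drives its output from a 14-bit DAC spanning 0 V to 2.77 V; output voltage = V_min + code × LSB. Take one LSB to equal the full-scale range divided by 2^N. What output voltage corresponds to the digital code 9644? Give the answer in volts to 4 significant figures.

1.630 V

Full-scale range = 2.77 V. LSB = 2.77 V / 2^14.
V_out = V_min + code × LSB = 0 V + 9644 × 2.77 V / 16384
      = 0 V + 1.63049 V = 1.63049 V.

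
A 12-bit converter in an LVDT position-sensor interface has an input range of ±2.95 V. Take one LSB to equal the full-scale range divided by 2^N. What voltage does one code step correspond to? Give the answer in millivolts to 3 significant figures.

1.44 mV

The full-scale span is 2.95 − (-2.95) = 5.9 V.
2^12 = 4096 levels.
LSB = 5.9 V / 2^12 = 1.44 mV.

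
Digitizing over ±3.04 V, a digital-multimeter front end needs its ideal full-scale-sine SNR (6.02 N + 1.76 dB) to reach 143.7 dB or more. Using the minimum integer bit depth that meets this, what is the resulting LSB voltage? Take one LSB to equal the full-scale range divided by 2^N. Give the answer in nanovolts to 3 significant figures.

362 nV

Span: 3.04 V − (-3.04 V) = 6.08 V.
Solving 6.02 N ≥ 143.7 − 1.76: N ≥ 23.578. Round up → N = 24.
Step size = 6.08/16777216 V = 362 nV.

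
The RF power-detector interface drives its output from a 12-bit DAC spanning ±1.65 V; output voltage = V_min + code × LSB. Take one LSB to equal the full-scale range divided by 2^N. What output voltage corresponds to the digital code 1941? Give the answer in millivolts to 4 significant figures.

Span: 1.65 V − (-1.65 V) = 3.3 V. LSB = 3.3 V / 2^12.
V_out = -1.65 + 1941 × (3.3/4096) V
      = -1.65 V + 1.56379 V = -0.0862061 V.

-86.21 mV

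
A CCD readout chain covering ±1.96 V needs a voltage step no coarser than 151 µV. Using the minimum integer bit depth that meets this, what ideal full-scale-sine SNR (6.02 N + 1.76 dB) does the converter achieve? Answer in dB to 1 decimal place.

Span: 1.96 V − (-1.96 V) = 3.92 V.
Levels needed ≥ 3.92/151 µV = 25960. 2^15 = 32768 suffices, so N_min = 15.
6.02(15) + 1.76 = 92.06 dB.

92.1 dB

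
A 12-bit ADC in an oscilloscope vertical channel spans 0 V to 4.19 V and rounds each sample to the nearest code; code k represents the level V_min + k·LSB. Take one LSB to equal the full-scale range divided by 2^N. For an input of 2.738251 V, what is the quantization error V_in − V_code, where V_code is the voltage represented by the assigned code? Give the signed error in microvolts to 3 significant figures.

Range is 4.19 V. LSB = 4.19 V / 2^12 ≈ 1.023 mV.
Position in LSBs: (2.738251 − (0)) × 4096/4.19 = 2676.8201; rounding gives k = 2677.
V_code = V_min + k × range/2^12 = 0 + 2677 × 4.19/4096 = 2.738435059 V.
e = 2.738251 − (2.738435059) = −184 µV.

−184 µV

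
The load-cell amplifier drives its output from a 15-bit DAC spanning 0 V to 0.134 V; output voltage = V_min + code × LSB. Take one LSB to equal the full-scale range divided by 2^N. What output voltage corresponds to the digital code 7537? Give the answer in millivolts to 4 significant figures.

Range is 0.134 V. LSB = 0.134 V / 2^15.
Output = V_min + (7537/32768) × range = 0 + 0.230011 × 0.134 V
      = 0 V + 0.0308215 V = 0.0308215 V.

30.82 mV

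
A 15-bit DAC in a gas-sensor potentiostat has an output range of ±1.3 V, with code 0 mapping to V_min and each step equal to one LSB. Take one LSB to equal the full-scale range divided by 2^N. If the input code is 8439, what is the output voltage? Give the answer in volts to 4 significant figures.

Full-scale range = 1.3 V − (-1.3 V) = 2.6 V. LSB = 2.6 V / 2^15.
Output = V_min + (8439/32768) × range = -1.3 + 0.257538 × 2.6 V
      = -1.3 V + 0.669598 V = -0.630402 V.

-0.6304 V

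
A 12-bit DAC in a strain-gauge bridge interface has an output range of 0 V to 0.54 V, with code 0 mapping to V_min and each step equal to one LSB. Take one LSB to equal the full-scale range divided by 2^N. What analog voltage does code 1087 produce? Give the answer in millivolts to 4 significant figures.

143.3 mV

Full-scale range = 0.54 V. LSB = 0.54 V / 2^12.
V_out = 0 + 1087 × (0.54/4096) V
      = 0 V + 0.143306 V = 0.143306 V.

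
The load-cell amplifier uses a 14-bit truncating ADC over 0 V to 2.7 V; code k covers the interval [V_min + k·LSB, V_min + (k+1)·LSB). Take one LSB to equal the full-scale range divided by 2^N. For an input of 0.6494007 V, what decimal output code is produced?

Range is 2.7 V. LSB = 2.7 V / 2^14 ≈ 164.8 µV.
V_in − V_min = 0.6494007 − (0) = 0.6494007 V.
Divide by LSB: 0.6494007 × 16384/2.7 = 3940.6597.
Truncating gives code 3940.

3940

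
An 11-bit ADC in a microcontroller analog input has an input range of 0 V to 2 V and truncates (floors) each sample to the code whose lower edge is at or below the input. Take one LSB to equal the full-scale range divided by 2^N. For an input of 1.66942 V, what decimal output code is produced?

Span = 2 V. LSB = 2 V / 2^11 ≈ 0.9766 mV.
V_in − V_min = 1.66942 − (0) = 1.66942 V.
Divide by LSB: 1.66942 × 2048/2 = 1709.4861.
Truncating gives code 1709.

1709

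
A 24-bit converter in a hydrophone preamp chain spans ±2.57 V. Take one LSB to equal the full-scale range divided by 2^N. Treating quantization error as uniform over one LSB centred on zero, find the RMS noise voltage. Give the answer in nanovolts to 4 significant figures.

Full-scale range = 2.57 V − (-2.57 V) = 5.14 V.
One LSB is 5.14 V / 16777216 = 306.368 nV.
σ_q = LSB/√12 = 306.368 nV/3.4641 = 88.44 nV.

88.44 nV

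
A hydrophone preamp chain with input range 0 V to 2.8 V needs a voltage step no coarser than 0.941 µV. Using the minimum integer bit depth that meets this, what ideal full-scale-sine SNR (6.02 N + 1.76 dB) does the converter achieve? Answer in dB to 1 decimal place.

134.2 dB

Span = 2.8 V.
Levels needed ≥ 2.8/0.941 µV = 2.976e6. 2^22 = 4194304 suffices, so N_min = 22.
Ideal SNR at N = 22: 6.02·22 + 1.76 = 134.2 dB.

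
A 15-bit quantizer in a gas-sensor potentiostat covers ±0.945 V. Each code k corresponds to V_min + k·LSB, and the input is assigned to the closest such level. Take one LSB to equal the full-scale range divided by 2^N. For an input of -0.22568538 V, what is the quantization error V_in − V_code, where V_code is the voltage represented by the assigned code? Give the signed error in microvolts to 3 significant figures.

+9.51 µV

Range = 0.945 − (-0.945) = 1.89 V. LSB = 1.89 V / 2^15 ≈ 57.68 µV.
(-0.22568538 − (-0.945)) / LSB = 0.71931462 × 32768/1.89 = 12471.1648. Nearest integer: k = 12471.
V_code = -0.945 + (12471/32768) × 1.89 = -0.22569488525 V.
Error = V_in − V_code = -0.22568538 − (-0.22569488525) = +9.51 µV.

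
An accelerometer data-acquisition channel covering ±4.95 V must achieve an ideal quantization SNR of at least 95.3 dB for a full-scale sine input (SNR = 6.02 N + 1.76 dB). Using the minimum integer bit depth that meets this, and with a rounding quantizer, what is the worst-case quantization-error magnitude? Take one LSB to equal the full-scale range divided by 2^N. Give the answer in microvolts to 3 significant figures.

Span: 4.95 V − (-4.95 V) = 9.9 V.
Required N = ⌈(95.3 − 1.76)/6.02⌉ = ⌈15.538⌉ = 16.
LSB = 9.9 V / 2^16 = 151.06 µV.
|e|_max = LSB/2 = 75.5 µV.

75.5 µV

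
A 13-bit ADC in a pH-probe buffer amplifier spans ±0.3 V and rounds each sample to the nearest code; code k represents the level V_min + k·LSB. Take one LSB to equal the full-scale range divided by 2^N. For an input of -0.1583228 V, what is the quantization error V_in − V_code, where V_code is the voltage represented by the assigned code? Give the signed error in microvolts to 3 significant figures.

+26.8 µV

Full-scale range = 0.3 V − (-0.3 V) = 0.6 V. LSB = 0.6 V / 2^13 ≈ 73.24 µV.
Position in LSBs: (-0.1583228 − (-0.3)) × 8192/0.6 = 1934.3660; rounding gives k = 1934.
Reconstructed level: -0.3 + 1934 × 0.6/8192 V = -0.1583496094 V.
Error = V_in − V_code = -0.1583228 − (-0.1583496094) = +26.8 µV.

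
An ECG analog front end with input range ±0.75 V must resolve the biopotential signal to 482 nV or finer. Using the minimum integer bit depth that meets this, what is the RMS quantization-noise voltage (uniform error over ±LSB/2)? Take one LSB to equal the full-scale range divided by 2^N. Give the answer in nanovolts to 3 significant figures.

Full-scale range = 0.75 V − (-0.75 V) = 1.5 V.
Levels needed ≥ 1.5/482 nV = 3.112e6. 2^22 = 4194304 suffices, so N_min = 22.
LSB = 1.5 V / 2^22 = 357.63 nV.
RMS noise = LSB/√12 = 103 nV.

103 nV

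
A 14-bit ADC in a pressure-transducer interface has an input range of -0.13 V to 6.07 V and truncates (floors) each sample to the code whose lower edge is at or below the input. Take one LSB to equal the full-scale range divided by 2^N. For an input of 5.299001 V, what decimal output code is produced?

Range = 6.07 − (-0.13) = 6.2 V. LSB = 6.2 V / 2^14 ≈ 378.4 µV.
(V_in − V_min) × 2^14/range = (5.299001 − (-0.13)) × 16384/6.2 = 14346.573.
Floor → code = 14346.

14346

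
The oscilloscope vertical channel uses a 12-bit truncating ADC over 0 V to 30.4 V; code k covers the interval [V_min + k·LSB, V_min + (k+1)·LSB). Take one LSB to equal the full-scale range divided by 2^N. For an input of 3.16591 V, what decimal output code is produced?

426

Full-scale range = 30.4 V. LSB = 30.4 V / 2^12 ≈ 7.422 mV.
V_in − V_min = 3.16591 − (0) = 3.16591 V.
Divide by LSB: 3.16591 × 4096/30.4 = 426.5647.
Truncating gives code 426.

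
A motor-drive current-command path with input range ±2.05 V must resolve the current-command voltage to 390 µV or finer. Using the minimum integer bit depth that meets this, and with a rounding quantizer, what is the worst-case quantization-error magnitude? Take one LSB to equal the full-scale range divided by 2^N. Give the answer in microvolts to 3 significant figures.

The full-scale span is 2.05 − (-2.05) = 4.1 V.
Required number of levels: 4.1/390 µV = 10513; smallest N with 2^N ≥ that is 14.
LSB = 4.1 V / 2^14 = 250.24 µV.
Max error for round-to-nearest is LSB/2 = 125 µV.

125 µV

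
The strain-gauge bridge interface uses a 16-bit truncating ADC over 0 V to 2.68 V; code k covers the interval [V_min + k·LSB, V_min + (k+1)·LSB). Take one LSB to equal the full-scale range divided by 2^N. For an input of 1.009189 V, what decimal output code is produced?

24678

V_FS = 2.68 V. LSB = 2.68 V / 2^16 ≈ 40.89 µV.
code = ⌊(V_in − V_min)/LSB⌋ = ⌊(V_in − V_min) × 2^16 / range⌋
     = ⌊(1.009189 − (0)) × 65536 / 2.68⌋ = ⌊1.009189 × 65536/2.68⌋
     = ⌊24678.437⌋ = 24678.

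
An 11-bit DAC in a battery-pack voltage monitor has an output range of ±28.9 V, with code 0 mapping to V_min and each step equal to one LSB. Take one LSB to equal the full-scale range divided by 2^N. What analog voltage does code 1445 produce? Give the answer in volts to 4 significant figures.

11.88 V

Range = 28.9 − (-28.9) = 57.8 V. LSB = 57.8 V / 2^11.
Output = V_min + (1445/2048) × range = -28.9 + 0.705566 × 57.8 V
      = -28.9 V + 40.7817 V = 11.8817 V.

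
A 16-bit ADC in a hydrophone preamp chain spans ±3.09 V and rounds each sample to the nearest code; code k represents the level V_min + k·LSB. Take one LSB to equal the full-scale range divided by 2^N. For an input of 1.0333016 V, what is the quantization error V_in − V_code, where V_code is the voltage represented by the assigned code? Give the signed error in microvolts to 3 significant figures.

Full-scale range = 3.09 V − (-3.09 V) = 6.18 V. LSB = 6.18 V / 2^16 ≈ 94.30 µV.
Position in LSBs: (1.0333016 − (-3.09)) × 65536/6.18 = 43725.6786; rounding gives k = 43726.
Reconstructed level: -3.09 + 43726 × 6.18/65536 V = 1.0333319092 V.
V_in − V_code = 1.0333016 − (1.0333319092) = −30.3 µV.

−30.3 µV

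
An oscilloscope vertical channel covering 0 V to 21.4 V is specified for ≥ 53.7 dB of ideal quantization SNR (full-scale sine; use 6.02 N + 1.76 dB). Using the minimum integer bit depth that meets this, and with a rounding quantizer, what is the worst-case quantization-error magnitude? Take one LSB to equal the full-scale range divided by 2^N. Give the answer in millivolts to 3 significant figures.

20.9 mV

V_FS = 21.4 V.
N ≥ (53.7 − 1.76)/6.02 = 8.628 → N_min = 9.
Step size = 21.4/512 V = 41.797 mV.
Half an LSB is 20.9 mV.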